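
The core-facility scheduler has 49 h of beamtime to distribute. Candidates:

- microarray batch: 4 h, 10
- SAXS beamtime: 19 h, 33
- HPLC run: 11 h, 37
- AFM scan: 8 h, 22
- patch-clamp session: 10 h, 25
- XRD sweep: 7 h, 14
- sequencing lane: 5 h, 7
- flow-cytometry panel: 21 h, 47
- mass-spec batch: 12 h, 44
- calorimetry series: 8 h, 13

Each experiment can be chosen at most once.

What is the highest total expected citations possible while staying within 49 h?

142

A density-first pass picks microarray batch + HPLC run + AFM scan + patch-clamp session + mass-spec batch — 138 at 45 h.
Dropping microarray batch frees 4 h; slotting in XRD sweep (7 h) lifts the total to 142 at 48 h.
Next best is HPLC run + AFM scan + patch-clamp session + mass-spec batch + calorimetry series at 141 (49 h) — short by 1.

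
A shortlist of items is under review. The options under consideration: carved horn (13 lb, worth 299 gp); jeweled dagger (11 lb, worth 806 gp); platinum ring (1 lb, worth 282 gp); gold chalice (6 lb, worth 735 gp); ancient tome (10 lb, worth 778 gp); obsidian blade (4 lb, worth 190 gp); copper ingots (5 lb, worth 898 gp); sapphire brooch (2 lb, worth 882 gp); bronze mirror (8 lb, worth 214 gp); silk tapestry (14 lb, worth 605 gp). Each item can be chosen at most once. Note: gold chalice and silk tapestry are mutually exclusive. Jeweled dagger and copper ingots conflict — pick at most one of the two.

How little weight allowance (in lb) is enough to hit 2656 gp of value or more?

14

Minimise lb subject to total value ≥ 2656.
platinum ring + gold chalice + copper ingots + sapphire brooch: 2797 value at 14 lb.
Below 14 lb the best achievable stays under 2656.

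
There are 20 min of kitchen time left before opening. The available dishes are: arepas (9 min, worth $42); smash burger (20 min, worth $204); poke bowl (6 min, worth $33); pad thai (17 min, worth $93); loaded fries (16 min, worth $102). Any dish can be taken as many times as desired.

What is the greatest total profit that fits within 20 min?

Taking smash burger: 20 min used, 204 in profit.

204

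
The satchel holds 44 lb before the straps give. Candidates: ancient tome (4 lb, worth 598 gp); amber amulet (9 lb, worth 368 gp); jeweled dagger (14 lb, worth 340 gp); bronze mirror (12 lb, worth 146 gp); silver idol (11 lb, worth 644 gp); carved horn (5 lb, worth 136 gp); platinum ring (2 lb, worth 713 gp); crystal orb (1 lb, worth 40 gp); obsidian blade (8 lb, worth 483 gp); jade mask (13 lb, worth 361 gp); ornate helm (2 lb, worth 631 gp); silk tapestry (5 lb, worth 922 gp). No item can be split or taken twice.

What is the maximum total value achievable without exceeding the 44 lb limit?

4399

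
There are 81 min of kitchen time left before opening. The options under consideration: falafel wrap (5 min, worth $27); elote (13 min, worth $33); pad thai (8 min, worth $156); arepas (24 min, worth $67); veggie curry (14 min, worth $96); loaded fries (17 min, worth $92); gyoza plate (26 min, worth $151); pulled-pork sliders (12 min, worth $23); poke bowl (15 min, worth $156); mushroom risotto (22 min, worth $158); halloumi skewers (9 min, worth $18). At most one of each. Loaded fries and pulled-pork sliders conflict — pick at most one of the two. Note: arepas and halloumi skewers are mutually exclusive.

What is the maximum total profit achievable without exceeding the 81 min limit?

Ranking by ratio (profit/min): pad thai 19.50, poke bowl 10.40, mushroom risotto 7.18, veggie curry 6.86.
Taking falafel wrap + pad thai + veggie curry + loaded fries + poke bowl + mushroom risotto: 81 min used, 685 in profit.
The closest alternative, pad thai + veggie curry + loaded fries + poke bowl + mushroom risotto, reaches only 658.

685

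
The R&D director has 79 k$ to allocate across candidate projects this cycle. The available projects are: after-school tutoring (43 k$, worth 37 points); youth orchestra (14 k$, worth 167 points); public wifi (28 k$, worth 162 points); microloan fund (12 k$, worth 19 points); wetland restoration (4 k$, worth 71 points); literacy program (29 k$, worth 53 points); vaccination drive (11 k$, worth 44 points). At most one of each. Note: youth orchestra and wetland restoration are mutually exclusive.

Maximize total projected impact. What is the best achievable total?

392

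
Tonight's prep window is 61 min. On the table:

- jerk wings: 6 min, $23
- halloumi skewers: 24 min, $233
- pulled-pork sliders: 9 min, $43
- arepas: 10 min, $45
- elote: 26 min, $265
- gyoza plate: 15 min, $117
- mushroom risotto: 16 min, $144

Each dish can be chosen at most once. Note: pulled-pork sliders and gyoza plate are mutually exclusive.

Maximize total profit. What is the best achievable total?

543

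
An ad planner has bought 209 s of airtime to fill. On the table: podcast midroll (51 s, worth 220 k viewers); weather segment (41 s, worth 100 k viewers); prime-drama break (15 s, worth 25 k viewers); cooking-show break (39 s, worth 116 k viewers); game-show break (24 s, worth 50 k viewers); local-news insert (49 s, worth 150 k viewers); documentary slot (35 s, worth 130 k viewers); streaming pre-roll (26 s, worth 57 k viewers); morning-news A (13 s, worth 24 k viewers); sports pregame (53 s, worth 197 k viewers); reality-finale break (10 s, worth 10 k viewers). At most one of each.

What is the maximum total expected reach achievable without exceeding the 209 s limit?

Density check — podcast midroll 4.31, sports pregame 3.72, documentary slot 3.71 are the best per s.
A density-first pass picks podcast midroll + local-news insert + documentary slot + morning-news A + sports pregame — 721 at 201 s.
The 13 s tied up in morning-news A is better spent on prime-drama break — total rises to 722 (203 s).
The closest alternative, podcast midroll + local-news insert + documentary slot + morning-news A + sports pregame, reaches only 721.

722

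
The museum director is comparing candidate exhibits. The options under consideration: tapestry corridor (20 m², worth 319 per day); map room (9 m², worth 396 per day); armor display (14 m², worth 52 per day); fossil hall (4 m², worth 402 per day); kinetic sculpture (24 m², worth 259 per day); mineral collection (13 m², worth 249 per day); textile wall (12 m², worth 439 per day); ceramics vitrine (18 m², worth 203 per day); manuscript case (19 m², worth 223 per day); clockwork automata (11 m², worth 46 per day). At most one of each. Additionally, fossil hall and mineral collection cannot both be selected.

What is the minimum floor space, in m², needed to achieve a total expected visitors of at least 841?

Need the lightest bundle worth ≥ 841.
fossil hall + textile wall reaches 841 using 16 m².
No combination under 16 m² hits 841.

16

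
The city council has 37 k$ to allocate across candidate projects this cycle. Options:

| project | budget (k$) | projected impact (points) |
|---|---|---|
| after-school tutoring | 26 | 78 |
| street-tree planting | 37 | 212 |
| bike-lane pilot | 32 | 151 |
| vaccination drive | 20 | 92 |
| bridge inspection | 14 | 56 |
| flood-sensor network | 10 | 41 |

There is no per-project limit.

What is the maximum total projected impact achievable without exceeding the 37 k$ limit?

By projected impact per k$: street-tree planting 5.73, bike-lane pilot 4.72, vaccination drive 4.60, flood-sensor network 4.10 lead.
Street-tree planting uses 37 of the 37 k$ and totals 212.
Nothing else within 37 k$ beats 212.

212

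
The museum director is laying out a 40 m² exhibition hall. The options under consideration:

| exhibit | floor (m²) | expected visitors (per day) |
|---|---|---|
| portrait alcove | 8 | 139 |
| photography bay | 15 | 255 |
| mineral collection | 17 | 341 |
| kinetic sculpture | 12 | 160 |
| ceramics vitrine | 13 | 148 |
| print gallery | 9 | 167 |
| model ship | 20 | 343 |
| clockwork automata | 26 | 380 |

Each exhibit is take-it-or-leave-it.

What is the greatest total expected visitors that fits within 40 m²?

A density-first pass picks portrait alcove + mineral collection + print gallery — 647 at 34 m².
Dropping print gallery frees 9 m²; slotting in photography bay (15 m²) lifts the total to 735 at 40 m².
The closest alternative, mineral collection + model ship, reaches only 684.

735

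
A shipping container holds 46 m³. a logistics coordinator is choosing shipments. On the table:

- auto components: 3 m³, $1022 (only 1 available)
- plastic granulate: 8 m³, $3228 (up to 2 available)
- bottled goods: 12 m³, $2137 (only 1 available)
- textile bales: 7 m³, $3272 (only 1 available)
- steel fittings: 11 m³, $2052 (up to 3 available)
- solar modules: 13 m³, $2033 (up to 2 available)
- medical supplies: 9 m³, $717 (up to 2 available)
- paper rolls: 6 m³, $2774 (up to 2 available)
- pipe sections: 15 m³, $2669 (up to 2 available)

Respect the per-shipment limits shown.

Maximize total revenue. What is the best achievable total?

17328

Ranking by ratio (revenue/m³): textile bales 467.43, paper rolls 462.33, plastic granulate 403.50.
Greedy by ratio would take auto components + 2×plastic granulate + textile bales + 2×paper rolls: 38 m³ used, total 16298.
Dropping auto components frees 3 m³; slotting in steel fittings (11 m³) lifts the total to 17328 at 46 m³.
Nothing else within 46 m³ beats 17328.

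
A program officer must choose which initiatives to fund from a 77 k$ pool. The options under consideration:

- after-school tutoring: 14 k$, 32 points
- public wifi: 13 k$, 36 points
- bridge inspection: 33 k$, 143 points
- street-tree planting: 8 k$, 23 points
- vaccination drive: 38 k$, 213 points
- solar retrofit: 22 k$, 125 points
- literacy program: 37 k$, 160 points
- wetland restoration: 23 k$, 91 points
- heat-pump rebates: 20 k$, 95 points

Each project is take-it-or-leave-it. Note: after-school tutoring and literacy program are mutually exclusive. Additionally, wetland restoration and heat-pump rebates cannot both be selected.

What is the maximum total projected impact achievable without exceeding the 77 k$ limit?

374

Greedy by ratio would take street-tree planting + vaccination drive + solar retrofit: 68 k$ used, total 361.
The 8 k$ tied up in street-tree planting is better spent on public wifi — total rises to 374 (73 k$).
Next best is vaccination drive + literacy program at 373 (75 k$) — short by 1.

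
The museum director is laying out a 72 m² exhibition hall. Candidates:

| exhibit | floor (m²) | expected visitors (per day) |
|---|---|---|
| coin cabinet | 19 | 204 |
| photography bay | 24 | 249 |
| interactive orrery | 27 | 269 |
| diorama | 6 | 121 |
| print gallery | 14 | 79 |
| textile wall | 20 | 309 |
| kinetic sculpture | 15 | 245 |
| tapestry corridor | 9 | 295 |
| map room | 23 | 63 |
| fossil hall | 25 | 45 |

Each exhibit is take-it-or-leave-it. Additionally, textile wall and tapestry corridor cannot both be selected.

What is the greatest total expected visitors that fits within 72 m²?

By expected visitors per m²: tapestry corridor 32.78, diorama 20.17, kinetic sculpture 16.33, textile wall 15.45 lead.
Best packing: coin cabinet + interactive orrery + kinetic sculpture + tapestry corridor — 70 m², 1013 total.
Runner-up interactive orrery + diorama + print gallery + kinetic sculpture + tapestry corridor tops out at 1009.

1013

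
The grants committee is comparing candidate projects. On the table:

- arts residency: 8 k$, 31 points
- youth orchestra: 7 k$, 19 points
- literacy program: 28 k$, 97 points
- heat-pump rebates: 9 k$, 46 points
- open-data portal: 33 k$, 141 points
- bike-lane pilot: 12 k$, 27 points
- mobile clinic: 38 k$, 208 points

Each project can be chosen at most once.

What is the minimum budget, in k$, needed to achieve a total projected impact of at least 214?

Look for the lowest-budget combination reaching 214.
youth orchestra + mobile clinic reaches 227 using 45 k$.
Below 45 k$ the best achievable stays under 214.

45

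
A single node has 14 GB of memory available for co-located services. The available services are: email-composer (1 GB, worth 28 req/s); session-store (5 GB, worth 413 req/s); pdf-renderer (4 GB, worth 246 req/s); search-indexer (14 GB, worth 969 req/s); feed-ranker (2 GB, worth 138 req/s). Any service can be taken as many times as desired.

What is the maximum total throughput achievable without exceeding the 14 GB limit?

1102

Ranking by ratio (throughput/GB): session-store 82.60, search-indexer 69.21, feed-ranker 69.00, pdf-renderer 61.50.
Best packing: 2×session-store + 2×feed-ranker — 14 GB, 1102 total.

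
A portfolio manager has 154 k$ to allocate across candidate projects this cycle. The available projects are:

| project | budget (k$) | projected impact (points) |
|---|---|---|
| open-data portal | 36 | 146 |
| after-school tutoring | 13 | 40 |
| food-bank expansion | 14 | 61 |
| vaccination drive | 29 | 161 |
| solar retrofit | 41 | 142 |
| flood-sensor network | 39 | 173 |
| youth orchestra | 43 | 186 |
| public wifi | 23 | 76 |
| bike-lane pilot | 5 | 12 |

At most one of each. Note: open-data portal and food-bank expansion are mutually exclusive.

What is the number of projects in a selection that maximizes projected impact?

5

The maximum projected impact within 154 k$ is 678.
open-data portal + vaccination drive + flood-sensor network + youth orchestra + bike-lane pilot hits 678 at 152 k$.
All optima have 5 projects.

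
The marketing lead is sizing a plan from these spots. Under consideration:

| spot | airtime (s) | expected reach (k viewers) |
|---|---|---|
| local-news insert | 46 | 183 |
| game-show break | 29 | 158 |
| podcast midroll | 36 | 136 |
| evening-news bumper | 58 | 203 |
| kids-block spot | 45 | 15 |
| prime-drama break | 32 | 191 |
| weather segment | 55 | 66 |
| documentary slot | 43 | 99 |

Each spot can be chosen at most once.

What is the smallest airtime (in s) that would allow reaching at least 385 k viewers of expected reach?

90

Need the lightest bundle worth ≥ 385.
evening-news bumper + prime-drama break reaches 394 using 90 s.
Any bundle with less than 90 s falls short of 385.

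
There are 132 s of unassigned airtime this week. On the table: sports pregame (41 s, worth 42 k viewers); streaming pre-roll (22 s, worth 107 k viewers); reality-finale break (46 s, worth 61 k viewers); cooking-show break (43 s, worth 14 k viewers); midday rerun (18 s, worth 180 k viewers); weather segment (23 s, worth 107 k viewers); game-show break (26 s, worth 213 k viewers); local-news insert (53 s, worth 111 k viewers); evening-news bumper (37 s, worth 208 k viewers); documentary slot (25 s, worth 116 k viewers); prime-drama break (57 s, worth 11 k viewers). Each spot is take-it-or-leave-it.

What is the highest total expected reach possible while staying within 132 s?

824

The ratio heuristic lands on streaming pre-roll + midday rerun + weather segment + game-show break + evening-news bumper (815) but leaves 6 s idle.
Dropping weather segment frees 23 s; slotting in documentary slot (25 s) lifts the total to 824 at 128 s.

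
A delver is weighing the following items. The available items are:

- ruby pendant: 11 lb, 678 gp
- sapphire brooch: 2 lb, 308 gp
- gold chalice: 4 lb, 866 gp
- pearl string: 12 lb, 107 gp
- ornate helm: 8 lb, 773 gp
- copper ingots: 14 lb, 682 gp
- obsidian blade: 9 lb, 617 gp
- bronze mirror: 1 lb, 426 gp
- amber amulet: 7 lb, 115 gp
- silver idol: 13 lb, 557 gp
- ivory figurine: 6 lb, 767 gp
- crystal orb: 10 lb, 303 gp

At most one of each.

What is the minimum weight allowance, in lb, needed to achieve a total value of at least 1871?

Look for the lowest-weight combination reaching 1871.
gold chalice + bronze mirror + ivory figurine reaches 2059 using 11 lb.
No combination under 11 lb hits 1871.

11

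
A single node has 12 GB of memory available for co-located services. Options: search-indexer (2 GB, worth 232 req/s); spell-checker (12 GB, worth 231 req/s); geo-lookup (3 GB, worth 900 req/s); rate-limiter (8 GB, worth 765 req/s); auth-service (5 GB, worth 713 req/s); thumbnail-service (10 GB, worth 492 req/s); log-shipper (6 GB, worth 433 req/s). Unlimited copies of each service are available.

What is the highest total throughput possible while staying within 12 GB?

Ranking by ratio (throughput/GB): geo-lookup 300.00, auth-service 142.60, search-indexer 116.00, rate-limiter 95.62.
4×geo-lookup uses 12 of the 12 GB and totals 3600.
No other feasible combination exceeds 3600.

3600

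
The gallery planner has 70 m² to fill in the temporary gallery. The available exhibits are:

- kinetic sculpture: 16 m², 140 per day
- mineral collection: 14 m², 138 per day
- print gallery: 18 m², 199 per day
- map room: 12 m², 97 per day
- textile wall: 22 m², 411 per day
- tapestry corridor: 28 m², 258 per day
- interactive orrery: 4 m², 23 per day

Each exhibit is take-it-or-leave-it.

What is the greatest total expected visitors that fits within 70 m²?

888

The ratio ordering already packs tightly: kinetic sculpture + mineral collection + print gallery + textile wall, 70 m², 888.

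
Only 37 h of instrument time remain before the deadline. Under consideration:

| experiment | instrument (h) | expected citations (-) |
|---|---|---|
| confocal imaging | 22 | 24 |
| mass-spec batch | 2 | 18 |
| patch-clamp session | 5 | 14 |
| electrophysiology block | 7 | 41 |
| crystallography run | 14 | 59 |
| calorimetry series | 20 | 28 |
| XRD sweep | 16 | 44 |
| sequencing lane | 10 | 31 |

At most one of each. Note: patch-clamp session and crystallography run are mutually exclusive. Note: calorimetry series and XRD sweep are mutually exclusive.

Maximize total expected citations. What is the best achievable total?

149

Mass-spec batch + electrophysiology block + crystallography run + sequencing lane uses 33 of the 37 h and totals 149.
Next best is electrophysiology block + crystallography run + XRD sweep at 144 (37 h) — short by 5.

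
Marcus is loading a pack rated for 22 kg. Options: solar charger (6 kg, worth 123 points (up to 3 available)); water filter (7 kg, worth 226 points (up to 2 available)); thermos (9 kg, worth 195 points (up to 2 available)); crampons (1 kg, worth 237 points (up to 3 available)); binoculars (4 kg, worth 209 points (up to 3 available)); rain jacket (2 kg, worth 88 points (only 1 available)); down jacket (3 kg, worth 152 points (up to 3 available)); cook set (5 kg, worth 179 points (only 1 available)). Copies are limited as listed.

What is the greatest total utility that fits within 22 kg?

The ratio heuristic lands on 3×crampons + 3×binoculars + 2×down jacket (1642) but leaves 1 kg idle.
Replace binoculars with rain jacket + down jacket: the trade gains 31 net, giving 1673 at 22 kg.
No other feasible combination exceeds 1673.

1673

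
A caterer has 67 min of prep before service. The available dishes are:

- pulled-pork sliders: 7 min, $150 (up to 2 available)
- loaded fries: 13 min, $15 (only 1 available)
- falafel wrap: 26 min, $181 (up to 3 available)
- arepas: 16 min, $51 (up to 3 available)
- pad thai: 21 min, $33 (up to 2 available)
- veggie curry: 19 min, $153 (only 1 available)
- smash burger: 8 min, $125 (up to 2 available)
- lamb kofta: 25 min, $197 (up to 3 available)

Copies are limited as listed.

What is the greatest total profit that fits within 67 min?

Ranking by ratio (profit/min): pulled-pork sliders 21.43, smash burger 15.62, veggie curry 8.05.
The ratio heuristic lands on 2×pulled-pork sliders + arepas + veggie curry + 2×smash burger (754) but leaves 2 min idle.
The 24 min tied up in arepas and smash burger is better spent on lamb kofta — total rises to 775 (66 min).
That's the maximum — no swap from here does better than 775.

775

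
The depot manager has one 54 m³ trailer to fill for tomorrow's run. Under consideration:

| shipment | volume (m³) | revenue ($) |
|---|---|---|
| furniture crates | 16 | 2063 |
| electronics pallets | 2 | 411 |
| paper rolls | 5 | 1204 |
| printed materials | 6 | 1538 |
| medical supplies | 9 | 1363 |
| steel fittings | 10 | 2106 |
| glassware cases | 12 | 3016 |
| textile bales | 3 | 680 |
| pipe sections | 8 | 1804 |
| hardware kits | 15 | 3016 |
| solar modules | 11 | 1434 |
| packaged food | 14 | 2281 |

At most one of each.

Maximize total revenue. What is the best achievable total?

12160

The ratio heuristic lands on electronics pallets + paper rolls + printed materials + steel fittings + glassware cases + textile bales + pipe sections (10759) but leaves 8 m³ idle.
The 7 m³ tied up in electronics pallets and paper rolls is better spent on hardware kits — total rises to 12160 (54 m³).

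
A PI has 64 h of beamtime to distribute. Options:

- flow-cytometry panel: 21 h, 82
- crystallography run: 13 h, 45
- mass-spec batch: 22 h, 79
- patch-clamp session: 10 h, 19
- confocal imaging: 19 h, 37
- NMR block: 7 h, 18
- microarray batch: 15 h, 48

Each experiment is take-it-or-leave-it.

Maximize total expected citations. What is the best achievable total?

224

Taking flow-cytometry panel + crystallography run + mass-spec batch + NMR block: 63 h used, 224 in expected citations.
An exhaustive check of the 128 subsets confirms 224.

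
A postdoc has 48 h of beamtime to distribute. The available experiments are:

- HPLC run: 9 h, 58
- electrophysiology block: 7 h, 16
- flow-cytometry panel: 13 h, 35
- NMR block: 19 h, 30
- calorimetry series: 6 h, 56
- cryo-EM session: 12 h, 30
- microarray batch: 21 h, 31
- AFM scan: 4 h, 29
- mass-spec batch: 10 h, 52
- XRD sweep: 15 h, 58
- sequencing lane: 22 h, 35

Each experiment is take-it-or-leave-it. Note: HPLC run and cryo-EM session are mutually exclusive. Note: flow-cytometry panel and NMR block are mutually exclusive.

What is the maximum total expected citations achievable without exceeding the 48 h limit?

253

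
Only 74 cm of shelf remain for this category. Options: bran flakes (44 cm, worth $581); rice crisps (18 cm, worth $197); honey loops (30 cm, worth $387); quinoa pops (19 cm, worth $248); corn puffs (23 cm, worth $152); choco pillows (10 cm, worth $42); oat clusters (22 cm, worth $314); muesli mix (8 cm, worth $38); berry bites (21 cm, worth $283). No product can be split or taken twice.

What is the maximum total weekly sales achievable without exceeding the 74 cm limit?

Density check — oat clusters 14.27, berry bites 13.48, bran flakes 13.20, quinoa pops 13.05 are the best per cm.
A density-first pass picks quinoa pops + oat clusters + muesli mix + berry bites — 883 at 70 cm.
Replace quinoa pops and muesli mix with honey loops: the trade gains 101 net, giving 984 at 73 cm.
Next best is bran flakes + honey loops at 968 (74 cm) — short by 16.

984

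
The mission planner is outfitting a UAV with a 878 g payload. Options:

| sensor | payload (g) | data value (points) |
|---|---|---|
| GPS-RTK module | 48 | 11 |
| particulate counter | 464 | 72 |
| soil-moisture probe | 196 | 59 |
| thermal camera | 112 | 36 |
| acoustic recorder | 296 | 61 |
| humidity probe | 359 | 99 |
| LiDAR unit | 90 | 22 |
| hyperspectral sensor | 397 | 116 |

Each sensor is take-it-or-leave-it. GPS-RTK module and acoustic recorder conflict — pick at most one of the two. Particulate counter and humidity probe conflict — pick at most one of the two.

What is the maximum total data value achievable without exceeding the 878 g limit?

251

Taking the top-ratio sensors first gives GPS-RTK module + soil-moisture probe + thermal camera + LiDAR unit + hyperspectral sensor for 244 (843 g).
The 334 g tied up in GPS-RTK module and soil-moisture probe and LiDAR unit is better spent on humidity probe — total rises to 251 (868 g).
Next best is GPS-RTK module + soil-moisture probe + thermal camera + LiDAR unit + hyperspectral sensor at 244 (843 g) — short by 7.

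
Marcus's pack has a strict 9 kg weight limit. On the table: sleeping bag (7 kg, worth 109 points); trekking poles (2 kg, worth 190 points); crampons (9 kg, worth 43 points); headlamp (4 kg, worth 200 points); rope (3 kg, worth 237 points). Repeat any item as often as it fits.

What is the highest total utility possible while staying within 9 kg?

807

Greedy by ratio would take 4×trekking poles: 8 kg used, total 760.
The 2 kg tied up in trekking poles is better spent on rope — total rises to 807 (9 kg).
No other feasible combination exceeds 807.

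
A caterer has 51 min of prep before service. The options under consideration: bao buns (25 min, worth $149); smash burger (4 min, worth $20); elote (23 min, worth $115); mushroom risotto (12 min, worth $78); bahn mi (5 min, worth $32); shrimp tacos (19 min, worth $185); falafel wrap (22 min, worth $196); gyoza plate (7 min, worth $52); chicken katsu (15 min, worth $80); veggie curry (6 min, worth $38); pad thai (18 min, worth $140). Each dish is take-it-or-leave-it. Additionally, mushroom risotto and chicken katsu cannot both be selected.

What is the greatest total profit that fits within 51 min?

439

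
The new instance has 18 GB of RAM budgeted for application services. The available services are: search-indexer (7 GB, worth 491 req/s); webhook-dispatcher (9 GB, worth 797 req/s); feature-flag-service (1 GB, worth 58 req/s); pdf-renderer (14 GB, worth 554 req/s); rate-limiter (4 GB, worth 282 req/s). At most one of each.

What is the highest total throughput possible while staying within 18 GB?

1346

Ranking by ratio (throughput/GB): webhook-dispatcher 88.56, rate-limiter 70.50, search-indexer 70.14.
Filling by ratio: webhook-dispatcher + feature-flag-service + rate-limiter for 1137, with 4 GB left unused.
Replace rate-limiter with search-indexer: the trade gains 209 net, giving 1346 at 17 GB.
Next best is search-indexer + webhook-dispatcher at 1288 (16 GB) — short by 58.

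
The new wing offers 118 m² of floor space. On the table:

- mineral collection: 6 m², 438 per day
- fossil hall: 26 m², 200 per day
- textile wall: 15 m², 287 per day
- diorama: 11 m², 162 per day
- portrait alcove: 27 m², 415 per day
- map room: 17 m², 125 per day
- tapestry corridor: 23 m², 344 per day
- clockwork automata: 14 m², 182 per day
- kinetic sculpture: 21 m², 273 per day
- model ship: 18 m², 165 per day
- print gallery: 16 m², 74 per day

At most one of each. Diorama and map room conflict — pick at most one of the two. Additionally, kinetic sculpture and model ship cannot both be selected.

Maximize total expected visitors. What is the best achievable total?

Mineral collection + textile wall + diorama + portrait alcove + tapestry corridor + clockwork automata + kinetic sculpture uses 117 of the 118 m² and totals 2101.
That's the maximum — no feasible swap from here does better than 2101.

2101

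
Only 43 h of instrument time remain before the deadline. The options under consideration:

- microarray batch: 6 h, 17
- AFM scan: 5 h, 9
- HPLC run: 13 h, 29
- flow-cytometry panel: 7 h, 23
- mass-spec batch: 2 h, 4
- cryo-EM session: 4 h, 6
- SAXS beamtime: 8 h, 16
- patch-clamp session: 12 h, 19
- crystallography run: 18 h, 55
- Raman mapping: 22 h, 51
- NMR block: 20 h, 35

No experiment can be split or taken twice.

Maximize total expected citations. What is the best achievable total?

Greedy by ratio would take microarray batch + flow-cytometry panel + mass-spec batch + SAXS beamtime + crystallography run: 41 h used, total 115.
The 2 h tied up in mass-spec batch is better spent on cryo-EM session — total rises to 117 (43 h).
Runner-up AFM scan + HPLC run + flow-cytometry panel + crystallography run tops out at 116.

117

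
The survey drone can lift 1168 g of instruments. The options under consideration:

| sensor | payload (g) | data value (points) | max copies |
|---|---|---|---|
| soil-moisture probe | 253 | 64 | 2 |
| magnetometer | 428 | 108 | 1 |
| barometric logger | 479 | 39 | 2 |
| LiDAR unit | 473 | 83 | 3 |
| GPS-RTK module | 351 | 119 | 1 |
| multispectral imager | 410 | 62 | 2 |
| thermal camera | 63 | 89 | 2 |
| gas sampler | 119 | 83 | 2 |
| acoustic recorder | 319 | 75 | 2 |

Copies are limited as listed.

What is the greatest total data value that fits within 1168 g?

571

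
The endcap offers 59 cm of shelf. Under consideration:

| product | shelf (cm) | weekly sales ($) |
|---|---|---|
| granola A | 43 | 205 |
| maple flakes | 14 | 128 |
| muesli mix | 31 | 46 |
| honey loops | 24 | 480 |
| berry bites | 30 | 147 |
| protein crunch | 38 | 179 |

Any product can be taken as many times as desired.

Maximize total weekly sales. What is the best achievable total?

Taking 2×honey loops: 48 cm used, 960 in weekly sales.
The spare 11 cm is too small for any remaining product, and no exchange beats 960.

960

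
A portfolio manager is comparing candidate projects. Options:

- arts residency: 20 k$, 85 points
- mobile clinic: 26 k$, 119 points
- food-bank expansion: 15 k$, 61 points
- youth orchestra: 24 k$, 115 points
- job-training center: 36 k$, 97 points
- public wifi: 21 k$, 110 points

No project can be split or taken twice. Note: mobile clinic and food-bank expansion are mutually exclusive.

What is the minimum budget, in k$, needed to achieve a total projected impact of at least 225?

45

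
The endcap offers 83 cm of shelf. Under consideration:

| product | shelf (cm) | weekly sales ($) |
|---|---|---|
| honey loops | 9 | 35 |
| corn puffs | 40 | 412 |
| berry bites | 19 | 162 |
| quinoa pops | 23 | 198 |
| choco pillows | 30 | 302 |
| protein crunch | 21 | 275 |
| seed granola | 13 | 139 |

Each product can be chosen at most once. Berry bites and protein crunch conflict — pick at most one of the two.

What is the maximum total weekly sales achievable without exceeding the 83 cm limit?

861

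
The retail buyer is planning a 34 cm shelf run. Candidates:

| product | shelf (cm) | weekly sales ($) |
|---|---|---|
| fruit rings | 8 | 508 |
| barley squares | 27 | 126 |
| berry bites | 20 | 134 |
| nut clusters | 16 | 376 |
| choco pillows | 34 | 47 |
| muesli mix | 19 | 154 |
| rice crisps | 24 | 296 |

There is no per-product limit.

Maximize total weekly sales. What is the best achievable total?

2032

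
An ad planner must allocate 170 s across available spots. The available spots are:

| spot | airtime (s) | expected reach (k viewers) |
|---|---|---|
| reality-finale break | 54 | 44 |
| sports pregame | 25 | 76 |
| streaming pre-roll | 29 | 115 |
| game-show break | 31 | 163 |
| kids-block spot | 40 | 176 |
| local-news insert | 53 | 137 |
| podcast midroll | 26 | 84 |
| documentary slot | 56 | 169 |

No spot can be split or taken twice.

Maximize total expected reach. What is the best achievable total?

By expected reach per s: game-show break 5.26, kids-block spot 4.40, streaming pre-roll 3.97, podcast midroll 3.23 lead.
Greedy by ratio would take sports pregame + streaming pre-roll + game-show break + kids-block spot + podcast midroll: 151 s used, total 614.
Replace sports pregame and podcast midroll with documentary slot: the trade gains 9 net, giving 623 at 156 s.
An exhaustive check of the 256 subsets confirms 623.

623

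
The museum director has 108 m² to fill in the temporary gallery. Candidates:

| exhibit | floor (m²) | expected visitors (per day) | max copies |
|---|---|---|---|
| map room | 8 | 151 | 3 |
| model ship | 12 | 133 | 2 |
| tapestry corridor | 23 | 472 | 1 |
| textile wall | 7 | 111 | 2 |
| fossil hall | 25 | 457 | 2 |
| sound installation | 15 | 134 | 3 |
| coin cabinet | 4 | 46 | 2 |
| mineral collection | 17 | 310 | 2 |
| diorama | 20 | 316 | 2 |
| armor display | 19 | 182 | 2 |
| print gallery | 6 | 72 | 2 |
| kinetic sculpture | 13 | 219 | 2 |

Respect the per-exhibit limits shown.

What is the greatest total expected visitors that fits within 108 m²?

2006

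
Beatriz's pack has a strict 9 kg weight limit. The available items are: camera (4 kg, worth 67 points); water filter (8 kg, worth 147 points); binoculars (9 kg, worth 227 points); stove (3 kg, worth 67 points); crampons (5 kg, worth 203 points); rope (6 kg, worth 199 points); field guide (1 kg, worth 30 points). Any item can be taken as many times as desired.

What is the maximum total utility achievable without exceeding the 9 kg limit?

323

Crampons + 4×field guide uses 9 of the 9 kg and totals 323.
No other feasible combination exceeds 323.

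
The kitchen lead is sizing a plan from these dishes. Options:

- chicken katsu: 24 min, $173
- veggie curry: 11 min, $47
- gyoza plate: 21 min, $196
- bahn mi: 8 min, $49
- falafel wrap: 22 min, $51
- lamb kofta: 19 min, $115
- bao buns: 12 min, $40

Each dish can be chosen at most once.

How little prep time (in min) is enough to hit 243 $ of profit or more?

29

Minimise min subject to total profit ≥ 243.
gyoza plate + bahn mi: 245 profit at 29 min.
Below 29 min the best achievable stays under 243.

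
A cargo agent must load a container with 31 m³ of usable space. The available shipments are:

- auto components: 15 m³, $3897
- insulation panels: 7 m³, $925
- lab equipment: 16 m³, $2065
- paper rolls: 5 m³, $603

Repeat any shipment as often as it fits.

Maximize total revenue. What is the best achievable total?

The ratio ordering already packs tightly: 2×auto components, 30 m³, 7794.
Nothing else within 31 m³ beats 7794.

7794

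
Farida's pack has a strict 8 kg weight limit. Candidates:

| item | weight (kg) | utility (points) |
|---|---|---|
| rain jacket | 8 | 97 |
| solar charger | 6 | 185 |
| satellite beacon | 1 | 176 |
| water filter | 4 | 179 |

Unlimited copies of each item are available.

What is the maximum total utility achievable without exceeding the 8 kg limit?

1408

Density check — satellite beacon 176.00, water filter 44.75, solar charger 30.83 are the best per kg.
Best packing: 8×satellite beacon — 8 kg, 1408 total.
That's the maximum — no swap from here does better than 1408.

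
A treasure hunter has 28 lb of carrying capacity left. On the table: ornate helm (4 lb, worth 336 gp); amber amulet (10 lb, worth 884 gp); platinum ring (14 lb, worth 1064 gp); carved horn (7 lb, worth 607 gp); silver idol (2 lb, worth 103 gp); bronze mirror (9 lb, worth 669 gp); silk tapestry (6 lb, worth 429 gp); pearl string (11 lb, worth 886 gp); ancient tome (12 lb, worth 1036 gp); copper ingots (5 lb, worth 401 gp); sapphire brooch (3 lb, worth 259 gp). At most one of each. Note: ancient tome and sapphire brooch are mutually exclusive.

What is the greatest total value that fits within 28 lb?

2380

A density-first pass picks ornate helm + amber amulet + carved horn + silver idol + sapphire brooch — 2189 at 26 lb.
But ornate helm + carved horn + ancient tome + copper ingots fits in 28 lb and reaches 2380.
That's the maximum — no feasible swap from here does better than 2380.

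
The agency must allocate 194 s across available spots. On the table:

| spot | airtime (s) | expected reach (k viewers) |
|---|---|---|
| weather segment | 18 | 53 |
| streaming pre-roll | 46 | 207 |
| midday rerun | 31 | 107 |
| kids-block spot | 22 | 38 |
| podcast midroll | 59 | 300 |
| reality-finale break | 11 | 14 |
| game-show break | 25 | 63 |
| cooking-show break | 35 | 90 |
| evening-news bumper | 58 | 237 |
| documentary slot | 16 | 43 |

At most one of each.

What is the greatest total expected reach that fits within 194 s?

851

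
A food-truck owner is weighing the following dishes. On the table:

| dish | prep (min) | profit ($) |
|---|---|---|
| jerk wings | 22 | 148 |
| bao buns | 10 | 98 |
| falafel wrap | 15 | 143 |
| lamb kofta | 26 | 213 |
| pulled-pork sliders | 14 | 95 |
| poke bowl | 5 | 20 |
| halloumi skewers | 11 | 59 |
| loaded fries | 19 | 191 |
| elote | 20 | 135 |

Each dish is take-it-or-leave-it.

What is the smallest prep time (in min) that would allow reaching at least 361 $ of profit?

Need the lightest bundle worth ≥ 361.
Taking bao buns + pulled-pork sliders + loaded fries gives 384 (≥ 361) for 43 min.
Any bundle with less than 43 min falls short of 361.

43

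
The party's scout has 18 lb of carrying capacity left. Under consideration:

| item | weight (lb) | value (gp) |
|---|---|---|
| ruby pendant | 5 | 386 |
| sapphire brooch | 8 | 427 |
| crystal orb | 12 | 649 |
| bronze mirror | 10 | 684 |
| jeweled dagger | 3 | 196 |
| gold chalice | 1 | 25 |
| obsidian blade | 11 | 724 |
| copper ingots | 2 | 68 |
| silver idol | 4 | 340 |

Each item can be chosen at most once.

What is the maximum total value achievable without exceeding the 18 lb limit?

Ranking by ratio (value/lb): silver idol 85.00, ruby pendant 77.20, bronze mirror 68.40, obsidian blade 65.82.
The ratio heuristic lands on ruby pendant + jeweled dagger + gold chalice + copper ingots + silver idol (1015) but leaves 3 lb idle.
Dropping gold chalice and copper ingots and silver idol frees 7 lb; slotting in bronze mirror (10 lb) lifts the total to 1266 at 18 lb.
Runner-up jeweled dagger + obsidian blade + silver idol tops out at 1260.

1266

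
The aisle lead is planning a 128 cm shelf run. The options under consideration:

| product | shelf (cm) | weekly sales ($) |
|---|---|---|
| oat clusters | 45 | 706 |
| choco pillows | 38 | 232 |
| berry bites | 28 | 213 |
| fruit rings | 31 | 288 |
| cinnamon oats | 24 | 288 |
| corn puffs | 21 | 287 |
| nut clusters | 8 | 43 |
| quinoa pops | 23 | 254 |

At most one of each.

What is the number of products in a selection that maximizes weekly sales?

The maximum weekly sales within 128 cm is 1578.
oat clusters + fruit rings + corn puffs + nut clusters + quinoa pops hits 1578 at 128 cm.
All optima have 5 products.

5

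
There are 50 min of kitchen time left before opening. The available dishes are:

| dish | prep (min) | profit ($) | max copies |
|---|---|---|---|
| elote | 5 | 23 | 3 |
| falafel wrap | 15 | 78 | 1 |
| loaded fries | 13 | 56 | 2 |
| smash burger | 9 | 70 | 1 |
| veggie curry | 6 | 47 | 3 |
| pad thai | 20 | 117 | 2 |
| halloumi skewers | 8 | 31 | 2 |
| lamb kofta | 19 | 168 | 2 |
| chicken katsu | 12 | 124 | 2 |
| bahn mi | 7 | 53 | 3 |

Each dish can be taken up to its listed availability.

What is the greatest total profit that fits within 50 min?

469

Greedy by ratio would take veggie curry + lamb kofta + 2×chicken katsu: 49 min used, total 463.
The 6 min tied up in veggie curry is better spent on bahn mi — total rises to 469 (50 min).
No other feasible combination exceeds 469.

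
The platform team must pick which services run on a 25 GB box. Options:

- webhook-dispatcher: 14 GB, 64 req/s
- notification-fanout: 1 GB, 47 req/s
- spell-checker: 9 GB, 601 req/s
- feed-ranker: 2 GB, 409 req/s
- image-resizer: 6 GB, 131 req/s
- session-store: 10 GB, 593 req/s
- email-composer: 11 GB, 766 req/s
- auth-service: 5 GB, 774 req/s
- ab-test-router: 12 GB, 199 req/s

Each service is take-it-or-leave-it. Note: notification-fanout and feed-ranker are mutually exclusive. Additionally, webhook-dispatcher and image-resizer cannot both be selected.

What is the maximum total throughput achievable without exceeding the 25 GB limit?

2141

Ranking by ratio (throughput/GB): feed-ranker 204.50, auth-service 154.80, email-composer 69.64.
Best packing: spell-checker + email-composer + auth-service — 25 GB, 2141 total.
Runner-up feed-ranker + image-resizer + email-composer + auth-service tops out at 2080.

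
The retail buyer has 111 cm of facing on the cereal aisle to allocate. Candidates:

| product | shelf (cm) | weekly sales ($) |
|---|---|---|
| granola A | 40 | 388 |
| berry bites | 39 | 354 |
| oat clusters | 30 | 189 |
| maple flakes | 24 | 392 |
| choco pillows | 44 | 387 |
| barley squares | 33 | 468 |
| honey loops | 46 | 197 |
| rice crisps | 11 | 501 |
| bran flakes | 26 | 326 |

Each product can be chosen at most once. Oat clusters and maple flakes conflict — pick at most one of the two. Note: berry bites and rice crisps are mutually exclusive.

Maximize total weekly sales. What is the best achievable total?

1749

Taking the top-ratio products first gives maple flakes + barley squares + rice crisps + bran flakes for 1687 (94 cm).
The 26 cm tied up in bran flakes is better spent on granola A — total rises to 1749 (108 cm).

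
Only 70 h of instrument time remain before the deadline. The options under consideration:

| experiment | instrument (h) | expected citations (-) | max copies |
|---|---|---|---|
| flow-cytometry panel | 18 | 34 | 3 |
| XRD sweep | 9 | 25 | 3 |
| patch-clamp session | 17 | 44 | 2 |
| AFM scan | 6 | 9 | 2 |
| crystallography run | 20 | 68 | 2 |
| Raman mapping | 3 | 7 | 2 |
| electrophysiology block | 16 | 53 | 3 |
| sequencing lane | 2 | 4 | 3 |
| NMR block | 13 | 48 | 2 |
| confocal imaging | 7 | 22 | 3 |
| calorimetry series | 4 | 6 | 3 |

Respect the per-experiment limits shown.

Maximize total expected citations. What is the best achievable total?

240

Density check — NMR block 3.69, crystallography run 3.40, electrophysiology block 3.31 are the best per h.
The ratio heuristic lands on 2×crystallography run + Raman mapping + 2×NMR block (239) but leaves 1 h idle.
Replace Raman mapping with 2×sequencing lane: the trade gains 1 net, giving 240 at 70 h.
That's the maximum — no swap from here does better than 240.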